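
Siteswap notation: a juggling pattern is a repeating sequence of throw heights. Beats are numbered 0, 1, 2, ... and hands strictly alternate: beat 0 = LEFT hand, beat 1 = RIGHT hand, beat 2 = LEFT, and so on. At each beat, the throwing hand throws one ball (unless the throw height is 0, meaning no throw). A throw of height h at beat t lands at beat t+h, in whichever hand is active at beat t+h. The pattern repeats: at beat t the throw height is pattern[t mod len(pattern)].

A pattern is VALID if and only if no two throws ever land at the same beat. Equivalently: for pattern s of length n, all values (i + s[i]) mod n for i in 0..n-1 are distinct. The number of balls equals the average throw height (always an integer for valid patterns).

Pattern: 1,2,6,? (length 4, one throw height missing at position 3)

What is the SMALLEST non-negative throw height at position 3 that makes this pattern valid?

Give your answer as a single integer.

Answer: 3

Derivation:
i=0: (0 + 1) mod 4 = 1
i=1: (1 + 2) mod 4 = 3
i=2: (2 + 6) mod 4 = 0
i=3: s[i]=? (unknown)
Known residues: [0, 1, 3]; need a permutation of 0..3, so missing residue r = 2
Need (3 + s) mod 4 = 2; smallest s = (2 - 3) mod 4 = 3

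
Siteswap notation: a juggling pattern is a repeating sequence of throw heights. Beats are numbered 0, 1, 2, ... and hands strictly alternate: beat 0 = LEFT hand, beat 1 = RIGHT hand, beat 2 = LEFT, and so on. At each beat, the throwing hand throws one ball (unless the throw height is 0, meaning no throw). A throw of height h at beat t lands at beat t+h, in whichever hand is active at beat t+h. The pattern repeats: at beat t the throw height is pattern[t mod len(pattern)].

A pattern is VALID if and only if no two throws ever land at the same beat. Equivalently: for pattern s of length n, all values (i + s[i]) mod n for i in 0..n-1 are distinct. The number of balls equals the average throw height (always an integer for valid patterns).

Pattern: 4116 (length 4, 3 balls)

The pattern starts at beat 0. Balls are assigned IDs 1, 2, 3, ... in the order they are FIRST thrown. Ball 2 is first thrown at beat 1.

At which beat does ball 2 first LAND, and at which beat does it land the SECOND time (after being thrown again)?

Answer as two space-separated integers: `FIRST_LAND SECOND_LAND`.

Beat 0 (L): throw ball1 h=4 -> lands@4:L; in-air after throw: [b1@4:L]
Beat 1 (R): throw ball2 h=1 -> lands@2:L; in-air after throw: [b2@2:L b1@4:L]
Beat 2 (L): throw ball2 h=1 -> lands@3:R; in-air after throw: [b2@3:R b1@4:L]
Beat 3 (R): throw ball2 h=6 -> lands@9:R; in-air after throw: [b1@4:L b2@9:R]
Ball 2: thrown@1 h=1 -> first land @2; rethrown@2 h=1 -> second land @3

Answer: 2 3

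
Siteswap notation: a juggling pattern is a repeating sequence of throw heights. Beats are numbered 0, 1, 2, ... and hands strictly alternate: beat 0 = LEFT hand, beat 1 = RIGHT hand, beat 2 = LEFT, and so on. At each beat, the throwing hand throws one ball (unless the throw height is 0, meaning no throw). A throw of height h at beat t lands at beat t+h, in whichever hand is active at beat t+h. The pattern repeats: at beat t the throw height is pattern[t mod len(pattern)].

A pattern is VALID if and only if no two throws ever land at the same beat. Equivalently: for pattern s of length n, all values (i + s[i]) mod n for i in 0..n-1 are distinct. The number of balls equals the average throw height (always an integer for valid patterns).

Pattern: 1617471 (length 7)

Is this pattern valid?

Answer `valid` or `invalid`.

Answer: invalid

Derivation:
i=0: (i + s[i]) mod n = (0 + 1) mod 7 = 1
i=1: (i + s[i]) mod n = (1 + 6) mod 7 = 0
i=2: (i + s[i]) mod n = (2 + 1) mod 7 = 3
i=3: (i + s[i]) mod n = (3 + 7) mod 7 = 3
i=4: (i + s[i]) mod n = (4 + 4) mod 7 = 1
i=5: (i + s[i]) mod n = (5 + 7) mod 7 = 5
i=6: (i + s[i]) mod n = (6 + 1) mod 7 = 0
Residues: [1, 0, 3, 3, 1, 5, 0], distinct: False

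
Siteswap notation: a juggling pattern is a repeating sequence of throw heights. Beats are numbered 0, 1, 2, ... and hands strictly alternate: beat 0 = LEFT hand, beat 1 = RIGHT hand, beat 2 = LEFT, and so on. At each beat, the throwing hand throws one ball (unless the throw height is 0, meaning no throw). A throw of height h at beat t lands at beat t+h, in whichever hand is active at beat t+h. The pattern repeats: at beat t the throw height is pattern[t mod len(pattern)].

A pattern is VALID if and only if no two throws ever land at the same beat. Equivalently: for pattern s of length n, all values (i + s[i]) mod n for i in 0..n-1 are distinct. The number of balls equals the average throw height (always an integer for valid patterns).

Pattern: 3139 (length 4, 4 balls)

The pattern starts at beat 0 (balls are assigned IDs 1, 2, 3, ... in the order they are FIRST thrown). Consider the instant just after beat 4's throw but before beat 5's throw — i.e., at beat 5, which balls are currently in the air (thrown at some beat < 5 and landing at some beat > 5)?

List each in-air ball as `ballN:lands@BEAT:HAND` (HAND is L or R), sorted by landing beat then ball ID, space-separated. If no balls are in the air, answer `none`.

Beat 0 (L): throw ball1 h=3 -> lands@3:R; in-air after throw: [b1@3:R]
Beat 1 (R): throw ball2 h=1 -> lands@2:L; in-air after throw: [b2@2:L b1@3:R]
Beat 2 (L): throw ball2 h=3 -> lands@5:R; in-air after throw: [b1@3:R b2@5:R]
Beat 3 (R): throw ball1 h=9 -> lands@12:L; in-air after throw: [b2@5:R b1@12:L]
Beat 4 (L): throw ball3 h=3 -> lands@7:R; in-air after throw: [b2@5:R b3@7:R b1@12:L]
Beat 5 (R): throw ball2 h=1 -> lands@6:L; in-air after throw: [b2@6:L b3@7:R b1@12:L]

Answer: ball3:lands@7:R ball1:lands@12:L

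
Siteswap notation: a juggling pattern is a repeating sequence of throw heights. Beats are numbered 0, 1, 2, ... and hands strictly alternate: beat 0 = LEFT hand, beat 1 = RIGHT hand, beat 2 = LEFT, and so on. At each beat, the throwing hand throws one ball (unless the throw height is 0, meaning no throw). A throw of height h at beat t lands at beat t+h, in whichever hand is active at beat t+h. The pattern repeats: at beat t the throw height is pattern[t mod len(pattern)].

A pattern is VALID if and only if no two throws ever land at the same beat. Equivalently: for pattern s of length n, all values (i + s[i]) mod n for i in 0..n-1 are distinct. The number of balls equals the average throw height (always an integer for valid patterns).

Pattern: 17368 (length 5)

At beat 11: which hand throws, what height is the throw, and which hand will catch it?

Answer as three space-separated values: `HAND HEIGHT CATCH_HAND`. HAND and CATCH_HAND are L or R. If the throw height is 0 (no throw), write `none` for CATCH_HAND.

Beat 11: 11 mod 2 = 1, so hand = R
Throw height = pattern[11 mod 5] = pattern[1] = 7
Lands at beat 11+7=18, 18 mod 2 = 0, so catch hand = L

Answer: R 7 L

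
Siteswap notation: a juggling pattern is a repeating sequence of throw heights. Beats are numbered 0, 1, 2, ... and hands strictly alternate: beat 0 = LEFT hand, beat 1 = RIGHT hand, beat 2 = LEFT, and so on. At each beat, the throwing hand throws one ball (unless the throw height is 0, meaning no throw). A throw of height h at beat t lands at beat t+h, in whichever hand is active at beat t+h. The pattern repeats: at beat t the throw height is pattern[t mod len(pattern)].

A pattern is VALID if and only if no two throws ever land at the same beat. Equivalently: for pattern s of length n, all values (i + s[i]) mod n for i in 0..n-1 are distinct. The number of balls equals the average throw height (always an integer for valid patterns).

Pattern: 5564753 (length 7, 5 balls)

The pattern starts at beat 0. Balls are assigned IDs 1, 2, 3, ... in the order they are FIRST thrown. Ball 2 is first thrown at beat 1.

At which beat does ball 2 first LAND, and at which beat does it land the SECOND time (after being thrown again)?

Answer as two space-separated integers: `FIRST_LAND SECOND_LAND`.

Answer: 6 9

Derivation:
Beat 0 (L): throw ball1 h=5 -> lands@5:R; in-air after throw: [b1@5:R]
Beat 1 (R): throw ball2 h=5 -> lands@6:L; in-air after throw: [b1@5:R b2@6:L]
Beat 2 (L): throw ball3 h=6 -> lands@8:L; in-air after throw: [b1@5:R b2@6:L b3@8:L]
Beat 3 (R): throw ball4 h=4 -> lands@7:R; in-air after throw: [b1@5:R b2@6:L b4@7:R b3@8:L]
Beat 4 (L): throw ball5 h=7 -> lands@11:R; in-air after throw: [b1@5:R b2@6:L b4@7:R b3@8:L b5@11:R]
Beat 5 (R): throw ball1 h=5 -> lands@10:L; in-air after throw: [b2@6:L b4@7:R b3@8:L b1@10:L b5@11:R]
Beat 6 (L): throw ball2 h=3 -> lands@9:R; in-air after throw: [b4@7:R b3@8:L b2@9:R b1@10:L b5@11:R]
Beat 7 (R): throw ball4 h=5 -> lands@12:L; in-air after throw: [b3@8:L b2@9:R b1@10:L b5@11:R b4@12:L]
Beat 8 (L): throw ball3 h=5 -> lands@13:R; in-air after throw: [b2@9:R b1@10:L b5@11:R b4@12:L b3@13:R]
Beat 9 (R): throw ball2 h=6 -> lands@15:R; in-air after throw: [b1@10:L b5@11:R b4@12:L b3@13:R b2@15:R]
Ball 2: thrown@1 h=5 -> first land @6; rethrown@6 h=3 -> second land @9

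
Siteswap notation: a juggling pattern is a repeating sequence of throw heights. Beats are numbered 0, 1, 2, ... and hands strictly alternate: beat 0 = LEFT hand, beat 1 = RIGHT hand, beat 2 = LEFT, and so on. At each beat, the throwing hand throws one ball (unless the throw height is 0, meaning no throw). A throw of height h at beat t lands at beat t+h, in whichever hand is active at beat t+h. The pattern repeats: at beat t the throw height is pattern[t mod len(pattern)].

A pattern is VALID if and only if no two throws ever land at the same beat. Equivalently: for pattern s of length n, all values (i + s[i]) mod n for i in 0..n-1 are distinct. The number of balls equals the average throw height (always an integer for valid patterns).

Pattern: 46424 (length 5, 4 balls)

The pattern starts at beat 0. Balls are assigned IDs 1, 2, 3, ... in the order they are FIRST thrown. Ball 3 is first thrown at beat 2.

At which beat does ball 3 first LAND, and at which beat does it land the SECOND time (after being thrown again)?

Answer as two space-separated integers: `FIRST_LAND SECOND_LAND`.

Beat 0 (L): throw ball1 h=4 -> lands@4:L; in-air after throw: [b1@4:L]
Beat 1 (R): throw ball2 h=6 -> lands@7:R; in-air after throw: [b1@4:L b2@7:R]
Beat 2 (L): throw ball3 h=4 -> lands@6:L; in-air after throw: [b1@4:L b3@6:L b2@7:R]
Beat 3 (R): throw ball4 h=2 -> lands@5:R; in-air after throw: [b1@4:L b4@5:R b3@6:L b2@7:R]
Beat 4 (L): throw ball1 h=4 -> lands@8:L; in-air after throw: [b4@5:R b3@6:L b2@7:R b1@8:L]
Beat 5 (R): throw ball4 h=4 -> lands@9:R; in-air after throw: [b3@6:L b2@7:R b1@8:L b4@9:R]
Beat 6 (L): throw ball3 h=6 -> lands@12:L; in-air after throw: [b2@7:R b1@8:L b4@9:R b3@12:L]
Beat 7 (R): throw ball2 h=4 -> lands@11:R; in-air after throw: [b1@8:L b4@9:R b2@11:R b3@12:L]
Beat 8 (L): throw ball1 h=2 -> lands@10:L; in-air after throw: [b4@9:R b1@10:L b2@11:R b3@12:L]
Beat 9 (R): throw ball4 h=4 -> lands@13:R; in-air after throw: [b1@10:L b2@11:R b3@12:L b4@13:R]
Beat 10 (L): throw ball1 h=4 -> lands@14:L; in-air after throw: [b2@11:R b3@12:L b4@13:R b1@14:L]
Beat 11 (R): throw ball2 h=6 -> lands@17:R; in-air after throw: [b3@12:L b4@13:R b1@14:L b2@17:R]
Beat 12 (L): throw ball3 h=4 -> lands@16:L; in-air after throw: [b4@13:R b1@14:L b3@16:L b2@17:R]
Ball 3: thrown@2 h=4 -> first land @6; rethrown@6 h=6 -> second land @12

Answer: 6 12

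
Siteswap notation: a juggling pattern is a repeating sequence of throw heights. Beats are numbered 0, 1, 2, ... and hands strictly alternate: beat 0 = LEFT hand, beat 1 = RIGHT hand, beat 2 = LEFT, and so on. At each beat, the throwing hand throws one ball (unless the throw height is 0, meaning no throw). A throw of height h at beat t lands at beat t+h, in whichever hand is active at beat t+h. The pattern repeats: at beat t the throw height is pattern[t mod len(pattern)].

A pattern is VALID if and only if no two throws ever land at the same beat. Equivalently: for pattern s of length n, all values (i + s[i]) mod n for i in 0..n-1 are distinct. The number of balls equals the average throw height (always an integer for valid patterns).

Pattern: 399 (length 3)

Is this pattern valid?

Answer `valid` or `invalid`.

Answer: valid

Derivation:
i=0: (i + s[i]) mod n = (0 + 3) mod 3 = 0
i=1: (i + s[i]) mod n = (1 + 9) mod 3 = 1
i=2: (i + s[i]) mod n = (2 + 9) mod 3 = 2
Residues: [0, 1, 2], distinct: True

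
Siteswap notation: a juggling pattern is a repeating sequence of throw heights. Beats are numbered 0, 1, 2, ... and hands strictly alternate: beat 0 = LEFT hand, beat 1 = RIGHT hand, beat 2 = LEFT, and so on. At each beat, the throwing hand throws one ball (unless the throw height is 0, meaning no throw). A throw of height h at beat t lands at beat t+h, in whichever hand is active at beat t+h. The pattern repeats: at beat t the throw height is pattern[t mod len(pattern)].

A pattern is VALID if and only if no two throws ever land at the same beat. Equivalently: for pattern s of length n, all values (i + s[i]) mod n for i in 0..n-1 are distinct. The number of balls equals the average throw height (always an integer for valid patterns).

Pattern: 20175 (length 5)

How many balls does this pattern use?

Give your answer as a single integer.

Answer: 3

Derivation:
Pattern = [2, 0, 1, 7, 5], length n = 5
  position 0: throw height = 2, running sum = 2
  position 1: throw height = 0, running sum = 2
  position 2: throw height = 1, running sum = 3
  position 3: throw height = 7, running sum = 10
  position 4: throw height = 5, running sum = 15
Total sum = 15; balls = sum / n = 15 / 5 = 3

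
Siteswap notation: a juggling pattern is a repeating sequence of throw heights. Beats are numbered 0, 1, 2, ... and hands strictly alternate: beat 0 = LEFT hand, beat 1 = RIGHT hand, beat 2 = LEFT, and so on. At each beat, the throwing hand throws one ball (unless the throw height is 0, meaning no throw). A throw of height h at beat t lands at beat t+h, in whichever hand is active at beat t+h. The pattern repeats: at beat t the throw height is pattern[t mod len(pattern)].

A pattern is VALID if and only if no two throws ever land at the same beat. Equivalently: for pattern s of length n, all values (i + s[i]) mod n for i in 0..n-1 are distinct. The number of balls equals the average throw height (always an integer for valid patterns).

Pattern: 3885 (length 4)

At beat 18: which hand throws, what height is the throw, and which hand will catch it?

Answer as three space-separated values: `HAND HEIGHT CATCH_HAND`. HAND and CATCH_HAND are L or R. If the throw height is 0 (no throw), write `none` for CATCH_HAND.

Beat 18: 18 mod 2 = 0, so hand = L
Throw height = pattern[18 mod 4] = pattern[2] = 8
Lands at beat 18+8=26, 26 mod 2 = 0, so catch hand = L

Answer: L 8 L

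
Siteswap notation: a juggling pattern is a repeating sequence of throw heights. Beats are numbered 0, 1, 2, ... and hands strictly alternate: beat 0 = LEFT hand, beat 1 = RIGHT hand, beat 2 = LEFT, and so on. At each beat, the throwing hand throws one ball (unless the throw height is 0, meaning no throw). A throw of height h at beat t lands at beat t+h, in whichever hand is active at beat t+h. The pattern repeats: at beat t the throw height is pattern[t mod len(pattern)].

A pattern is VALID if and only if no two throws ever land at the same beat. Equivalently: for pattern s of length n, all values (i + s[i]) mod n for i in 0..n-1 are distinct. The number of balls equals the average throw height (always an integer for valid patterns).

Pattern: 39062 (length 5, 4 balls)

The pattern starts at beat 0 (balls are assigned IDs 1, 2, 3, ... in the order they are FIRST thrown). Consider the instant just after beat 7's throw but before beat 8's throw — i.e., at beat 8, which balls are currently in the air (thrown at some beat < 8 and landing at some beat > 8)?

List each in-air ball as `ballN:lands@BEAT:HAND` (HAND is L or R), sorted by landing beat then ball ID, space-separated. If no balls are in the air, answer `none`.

Beat 0 (L): throw ball1 h=3 -> lands@3:R; in-air after throw: [b1@3:R]
Beat 1 (R): throw ball2 h=9 -> lands@10:L; in-air after throw: [b1@3:R b2@10:L]
Beat 3 (R): throw ball1 h=6 -> lands@9:R; in-air after throw: [b1@9:R b2@10:L]
Beat 4 (L): throw ball3 h=2 -> lands@6:L; in-air after throw: [b3@6:L b1@9:R b2@10:L]
Beat 5 (R): throw ball4 h=3 -> lands@8:L; in-air after throw: [b3@6:L b4@8:L b1@9:R b2@10:L]
Beat 6 (L): throw ball3 h=9 -> lands@15:R; in-air after throw: [b4@8:L b1@9:R b2@10:L b3@15:R]
Beat 8 (L): throw ball4 h=6 -> lands@14:L; in-air after throw: [b1@9:R b2@10:L b4@14:L b3@15:R]

Answer: ball1:lands@9:R ball2:lands@10:L ball3:lands@15:R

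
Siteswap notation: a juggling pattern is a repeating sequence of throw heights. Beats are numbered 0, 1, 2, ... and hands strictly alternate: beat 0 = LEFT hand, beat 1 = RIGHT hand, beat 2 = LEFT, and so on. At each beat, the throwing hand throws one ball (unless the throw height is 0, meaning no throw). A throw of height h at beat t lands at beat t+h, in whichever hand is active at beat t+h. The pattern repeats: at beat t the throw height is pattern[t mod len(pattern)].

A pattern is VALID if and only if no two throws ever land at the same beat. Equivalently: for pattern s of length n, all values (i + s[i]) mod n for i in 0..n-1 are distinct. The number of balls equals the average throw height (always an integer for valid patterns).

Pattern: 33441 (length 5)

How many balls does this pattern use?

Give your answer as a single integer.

Pattern = [3, 3, 4, 4, 1], length n = 5
  position 0: throw height = 3, running sum = 3
  position 1: throw height = 3, running sum = 6
  position 2: throw height = 4, running sum = 10
  position 3: throw height = 4, running sum = 14
  position 4: throw height = 1, running sum = 15
Total sum = 15; balls = sum / n = 15 / 5 = 3

Answer: 3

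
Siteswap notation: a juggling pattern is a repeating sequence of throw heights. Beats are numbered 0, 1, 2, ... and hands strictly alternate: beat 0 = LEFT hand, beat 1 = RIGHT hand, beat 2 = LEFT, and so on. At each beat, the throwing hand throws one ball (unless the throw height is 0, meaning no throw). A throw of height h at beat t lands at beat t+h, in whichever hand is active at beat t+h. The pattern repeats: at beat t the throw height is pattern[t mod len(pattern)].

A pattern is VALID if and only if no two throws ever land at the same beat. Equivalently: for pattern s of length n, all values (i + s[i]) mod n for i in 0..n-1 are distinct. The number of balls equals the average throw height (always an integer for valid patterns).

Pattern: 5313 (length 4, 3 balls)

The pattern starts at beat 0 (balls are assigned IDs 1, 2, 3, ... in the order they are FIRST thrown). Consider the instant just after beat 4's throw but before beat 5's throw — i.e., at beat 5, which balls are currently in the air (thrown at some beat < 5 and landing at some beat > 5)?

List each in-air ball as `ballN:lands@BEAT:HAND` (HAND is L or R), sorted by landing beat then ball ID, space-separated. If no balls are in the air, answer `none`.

Beat 0 (L): throw ball1 h=5 -> lands@5:R; in-air after throw: [b1@5:R]
Beat 1 (R): throw ball2 h=3 -> lands@4:L; in-air after throw: [b2@4:L b1@5:R]
Beat 2 (L): throw ball3 h=1 -> lands@3:R; in-air after throw: [b3@3:R b2@4:L b1@5:R]
Beat 3 (R): throw ball3 h=3 -> lands@6:L; in-air after throw: [b2@4:L b1@5:R b3@6:L]
Beat 4 (L): throw ball2 h=5 -> lands@9:R; in-air after throw: [b1@5:R b3@6:L b2@9:R]
Beat 5 (R): throw ball1 h=3 -> lands@8:L; in-air after throw: [b3@6:L b1@8:L b2@9:R]

Answer: ball3:lands@6:L ball2:lands@9:R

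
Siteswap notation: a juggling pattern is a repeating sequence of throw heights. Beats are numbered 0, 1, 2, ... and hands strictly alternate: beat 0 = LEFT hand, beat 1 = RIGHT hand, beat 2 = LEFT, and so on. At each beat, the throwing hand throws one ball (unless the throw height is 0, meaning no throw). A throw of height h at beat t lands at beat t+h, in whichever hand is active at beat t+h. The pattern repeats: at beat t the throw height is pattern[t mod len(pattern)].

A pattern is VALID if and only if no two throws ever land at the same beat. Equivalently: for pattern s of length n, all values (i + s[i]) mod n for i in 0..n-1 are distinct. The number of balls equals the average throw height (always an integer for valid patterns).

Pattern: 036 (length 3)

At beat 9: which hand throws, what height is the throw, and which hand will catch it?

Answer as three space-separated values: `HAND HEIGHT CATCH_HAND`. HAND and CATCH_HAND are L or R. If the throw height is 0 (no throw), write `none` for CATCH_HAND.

Answer: R 0 none

Derivation:
Beat 9: 9 mod 2 = 1, so hand = R
Throw height = pattern[9 mod 3] = pattern[0] = 0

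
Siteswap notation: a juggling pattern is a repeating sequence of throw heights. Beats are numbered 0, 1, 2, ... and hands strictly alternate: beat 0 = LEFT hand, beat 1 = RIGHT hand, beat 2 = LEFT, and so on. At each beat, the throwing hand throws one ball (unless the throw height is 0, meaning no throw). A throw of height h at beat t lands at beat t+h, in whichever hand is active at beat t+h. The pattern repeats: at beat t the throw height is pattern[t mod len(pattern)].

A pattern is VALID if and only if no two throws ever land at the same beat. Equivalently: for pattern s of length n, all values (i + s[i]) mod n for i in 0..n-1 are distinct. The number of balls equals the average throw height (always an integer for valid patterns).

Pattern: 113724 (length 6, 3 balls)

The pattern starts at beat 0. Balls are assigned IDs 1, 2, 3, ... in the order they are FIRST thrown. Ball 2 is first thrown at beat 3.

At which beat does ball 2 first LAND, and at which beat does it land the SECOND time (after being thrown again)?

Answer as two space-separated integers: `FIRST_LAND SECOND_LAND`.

Beat 0 (L): throw ball1 h=1 -> lands@1:R; in-air after throw: [b1@1:R]
Beat 1 (R): throw ball1 h=1 -> lands@2:L; in-air after throw: [b1@2:L]
Beat 2 (L): throw ball1 h=3 -> lands@5:R; in-air after throw: [b1@5:R]
Beat 3 (R): throw ball2 h=7 -> lands@10:L; in-air after throw: [b1@5:R b2@10:L]
Beat 4 (L): throw ball3 h=2 -> lands@6:L; in-air after throw: [b1@5:R b3@6:L b2@10:L]
Beat 5 (R): throw ball1 h=4 -> lands@9:R; in-air after throw: [b3@6:L b1@9:R b2@10:L]
Beat 6 (L): throw ball3 h=1 -> lands@7:R; in-air after throw: [b3@7:R b1@9:R b2@10:L]
Beat 7 (R): throw ball3 h=1 -> lands@8:L; in-air after throw: [b3@8:L b1@9:R b2@10:L]
Beat 8 (L): throw ball3 h=3 -> lands@11:R; in-air after throw: [b1@9:R b2@10:L b3@11:R]
Beat 9 (R): throw ball1 h=7 -> lands@16:L; in-air after throw: [b2@10:L b3@11:R b1@16:L]
Beat 10 (L): throw ball2 h=2 -> lands@12:L; in-air after throw: [b3@11:R b2@12:L b1@16:L]
Beat 11 (R): throw ball3 h=4 -> lands@15:R; in-air after throw: [b2@12:L b3@15:R b1@16:L]
Ball 2: thrown@3 h=7 -> first land @10; rethrown@10 h=2 -> second land @12

Answer: 10 12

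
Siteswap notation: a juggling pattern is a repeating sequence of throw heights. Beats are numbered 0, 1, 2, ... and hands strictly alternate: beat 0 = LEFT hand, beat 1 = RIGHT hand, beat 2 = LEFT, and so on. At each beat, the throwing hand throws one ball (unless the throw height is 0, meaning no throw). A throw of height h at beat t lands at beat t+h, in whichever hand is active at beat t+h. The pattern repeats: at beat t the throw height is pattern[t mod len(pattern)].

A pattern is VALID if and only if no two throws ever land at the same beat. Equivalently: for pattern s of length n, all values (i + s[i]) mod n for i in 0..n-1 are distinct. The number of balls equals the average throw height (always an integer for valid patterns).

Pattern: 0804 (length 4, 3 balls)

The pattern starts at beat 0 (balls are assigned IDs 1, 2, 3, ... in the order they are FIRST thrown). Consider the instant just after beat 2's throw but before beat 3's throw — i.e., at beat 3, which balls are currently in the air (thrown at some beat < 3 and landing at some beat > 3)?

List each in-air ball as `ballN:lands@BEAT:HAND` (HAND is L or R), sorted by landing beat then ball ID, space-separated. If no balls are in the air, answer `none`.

Answer: ball1:lands@9:R

Derivation:
Beat 1 (R): throw ball1 h=8 -> lands@9:R; in-air after throw: [b1@9:R]
Beat 3 (R): throw ball2 h=4 -> lands@7:R; in-air after throw: [b2@7:R b1@9:R]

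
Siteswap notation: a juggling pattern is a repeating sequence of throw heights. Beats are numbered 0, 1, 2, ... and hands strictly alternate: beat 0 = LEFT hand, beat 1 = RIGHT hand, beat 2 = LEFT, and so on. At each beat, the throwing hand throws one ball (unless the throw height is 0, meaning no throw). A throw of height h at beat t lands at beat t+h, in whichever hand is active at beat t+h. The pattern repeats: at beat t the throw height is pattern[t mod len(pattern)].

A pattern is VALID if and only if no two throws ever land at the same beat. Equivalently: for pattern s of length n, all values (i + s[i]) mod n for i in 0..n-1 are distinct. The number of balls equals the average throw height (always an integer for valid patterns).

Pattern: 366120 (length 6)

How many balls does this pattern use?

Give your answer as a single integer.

Answer: 3

Derivation:
Pattern = [3, 6, 6, 1, 2, 0], length n = 6
  position 0: throw height = 3, running sum = 3
  position 1: throw height = 6, running sum = 9
  position 2: throw height = 6, running sum = 15
  position 3: throw height = 1, running sum = 16
  position 4: throw height = 2, running sum = 18
  position 5: throw height = 0, running sum = 18
Total sum = 18; balls = sum / n = 18 / 6 = 3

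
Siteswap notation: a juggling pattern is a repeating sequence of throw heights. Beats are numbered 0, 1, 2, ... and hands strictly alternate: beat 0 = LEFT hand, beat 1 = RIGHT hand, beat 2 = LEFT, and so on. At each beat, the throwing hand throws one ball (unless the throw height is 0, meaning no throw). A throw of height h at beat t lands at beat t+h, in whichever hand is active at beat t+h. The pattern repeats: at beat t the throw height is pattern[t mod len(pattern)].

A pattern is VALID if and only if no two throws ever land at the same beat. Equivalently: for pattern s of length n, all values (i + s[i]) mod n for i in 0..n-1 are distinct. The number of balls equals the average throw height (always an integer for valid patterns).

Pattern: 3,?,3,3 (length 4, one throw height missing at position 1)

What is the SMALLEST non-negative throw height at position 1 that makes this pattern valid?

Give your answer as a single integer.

Answer: 3

Derivation:
i=0: (0 + 3) mod 4 = 3
i=1: s[i]=? (unknown)
i=2: (2 + 3) mod 4 = 1
i=3: (3 + 3) mod 4 = 2
Known residues: [1, 2, 3]; need a permutation of 0..3, so missing residue r = 0
Need (1 + s) mod 4 = 0; smallest s = (0 - 1) mod 4 = 3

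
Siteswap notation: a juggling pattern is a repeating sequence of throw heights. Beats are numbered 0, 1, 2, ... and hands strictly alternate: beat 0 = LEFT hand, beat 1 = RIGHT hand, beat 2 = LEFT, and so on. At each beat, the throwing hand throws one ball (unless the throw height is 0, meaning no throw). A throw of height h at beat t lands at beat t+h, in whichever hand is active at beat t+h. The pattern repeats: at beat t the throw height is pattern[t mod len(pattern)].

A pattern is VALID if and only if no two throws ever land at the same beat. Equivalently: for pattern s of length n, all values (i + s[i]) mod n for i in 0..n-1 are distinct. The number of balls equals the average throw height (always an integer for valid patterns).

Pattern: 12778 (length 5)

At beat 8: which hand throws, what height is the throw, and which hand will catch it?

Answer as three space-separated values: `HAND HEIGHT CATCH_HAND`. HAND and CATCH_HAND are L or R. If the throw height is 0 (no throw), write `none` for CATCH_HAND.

Answer: L 7 R

Derivation:
Beat 8: 8 mod 2 = 0, so hand = L
Throw height = pattern[8 mod 5] = pattern[3] = 7
Lands at beat 8+7=15, 15 mod 2 = 1, so catch hand = R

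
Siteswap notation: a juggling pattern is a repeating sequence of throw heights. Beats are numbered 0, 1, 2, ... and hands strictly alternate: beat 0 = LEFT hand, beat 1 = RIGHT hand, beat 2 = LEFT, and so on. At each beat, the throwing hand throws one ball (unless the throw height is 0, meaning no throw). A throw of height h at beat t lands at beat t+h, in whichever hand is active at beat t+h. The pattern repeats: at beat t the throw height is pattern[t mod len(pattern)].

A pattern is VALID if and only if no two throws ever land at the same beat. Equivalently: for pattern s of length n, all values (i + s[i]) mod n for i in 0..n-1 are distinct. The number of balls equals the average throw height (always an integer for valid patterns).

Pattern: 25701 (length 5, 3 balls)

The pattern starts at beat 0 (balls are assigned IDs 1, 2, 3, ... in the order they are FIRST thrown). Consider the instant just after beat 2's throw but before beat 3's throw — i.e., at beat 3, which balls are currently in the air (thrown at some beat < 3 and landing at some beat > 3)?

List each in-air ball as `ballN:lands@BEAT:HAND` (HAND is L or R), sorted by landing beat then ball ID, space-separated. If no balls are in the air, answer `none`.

Beat 0 (L): throw ball1 h=2 -> lands@2:L; in-air after throw: [b1@2:L]
Beat 1 (R): throw ball2 h=5 -> lands@6:L; in-air after throw: [b1@2:L b2@6:L]
Beat 2 (L): throw ball1 h=7 -> lands@9:R; in-air after throw: [b2@6:L b1@9:R]

Answer: ball2:lands@6:L ball1:lands@9:R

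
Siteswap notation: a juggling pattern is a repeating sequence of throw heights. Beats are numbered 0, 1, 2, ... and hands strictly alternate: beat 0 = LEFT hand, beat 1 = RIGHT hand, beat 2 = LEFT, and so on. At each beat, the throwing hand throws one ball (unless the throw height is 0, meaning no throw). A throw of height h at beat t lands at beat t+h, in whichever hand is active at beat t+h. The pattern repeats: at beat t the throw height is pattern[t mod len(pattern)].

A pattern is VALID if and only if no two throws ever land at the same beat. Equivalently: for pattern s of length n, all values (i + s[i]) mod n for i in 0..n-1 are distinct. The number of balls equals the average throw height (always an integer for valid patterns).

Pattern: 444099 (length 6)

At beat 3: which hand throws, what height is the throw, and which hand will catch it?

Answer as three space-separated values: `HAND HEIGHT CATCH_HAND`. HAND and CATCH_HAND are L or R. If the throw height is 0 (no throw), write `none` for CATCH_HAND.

Beat 3: 3 mod 2 = 1, so hand = R
Throw height = pattern[3 mod 6] = pattern[3] = 0

Answer: R 0 none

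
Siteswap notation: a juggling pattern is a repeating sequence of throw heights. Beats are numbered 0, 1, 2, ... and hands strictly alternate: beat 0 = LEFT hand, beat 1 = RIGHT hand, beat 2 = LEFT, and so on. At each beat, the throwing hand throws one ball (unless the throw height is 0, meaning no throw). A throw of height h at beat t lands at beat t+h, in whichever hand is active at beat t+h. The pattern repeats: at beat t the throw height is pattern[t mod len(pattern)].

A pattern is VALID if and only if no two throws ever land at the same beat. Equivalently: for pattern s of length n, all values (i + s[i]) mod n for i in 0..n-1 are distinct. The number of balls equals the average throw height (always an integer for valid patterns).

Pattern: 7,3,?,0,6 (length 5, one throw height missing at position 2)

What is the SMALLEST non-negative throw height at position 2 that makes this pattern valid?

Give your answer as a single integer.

Answer: 4

Derivation:
i=0: (0 + 7) mod 5 = 2
i=1: (1 + 3) mod 5 = 4
i=2: s[i]=? (unknown)
i=3: (3 + 0) mod 5 = 3
i=4: (4 + 6) mod 5 = 0
Known residues: [0, 2, 3, 4]; need a permutation of 0..4, so missing residue r = 1
Need (2 + s) mod 5 = 1; smallest s = (1 - 2) mod 5 = 4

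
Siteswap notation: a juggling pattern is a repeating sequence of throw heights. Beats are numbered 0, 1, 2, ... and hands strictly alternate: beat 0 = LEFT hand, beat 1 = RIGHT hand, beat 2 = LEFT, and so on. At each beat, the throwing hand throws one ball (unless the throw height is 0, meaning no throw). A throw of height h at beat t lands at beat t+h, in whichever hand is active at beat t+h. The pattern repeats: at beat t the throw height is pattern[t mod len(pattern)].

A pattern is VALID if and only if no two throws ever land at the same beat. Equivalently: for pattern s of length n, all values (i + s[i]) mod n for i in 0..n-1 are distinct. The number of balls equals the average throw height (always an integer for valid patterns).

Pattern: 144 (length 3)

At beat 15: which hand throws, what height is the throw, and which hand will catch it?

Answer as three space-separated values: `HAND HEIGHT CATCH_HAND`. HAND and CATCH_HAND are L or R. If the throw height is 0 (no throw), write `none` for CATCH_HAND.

Beat 15: 15 mod 2 = 1, so hand = R
Throw height = pattern[15 mod 3] = pattern[0] = 1
Lands at beat 15+1=16, 16 mod 2 = 0, so catch hand = L

Answer: R 1 L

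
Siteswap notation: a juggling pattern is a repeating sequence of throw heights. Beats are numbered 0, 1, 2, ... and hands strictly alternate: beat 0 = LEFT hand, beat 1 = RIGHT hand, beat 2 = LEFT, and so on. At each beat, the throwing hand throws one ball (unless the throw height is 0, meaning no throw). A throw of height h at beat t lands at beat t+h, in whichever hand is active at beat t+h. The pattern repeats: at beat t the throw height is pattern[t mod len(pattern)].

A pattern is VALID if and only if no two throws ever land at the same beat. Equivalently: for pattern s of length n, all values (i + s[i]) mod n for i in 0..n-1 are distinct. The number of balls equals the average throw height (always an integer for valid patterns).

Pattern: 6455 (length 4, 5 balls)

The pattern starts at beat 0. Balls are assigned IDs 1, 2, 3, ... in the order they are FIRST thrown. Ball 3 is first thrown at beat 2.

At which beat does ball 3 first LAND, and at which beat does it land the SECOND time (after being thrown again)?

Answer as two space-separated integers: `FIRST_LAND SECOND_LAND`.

Beat 0 (L): throw ball1 h=6 -> lands@6:L; in-air after throw: [b1@6:L]
Beat 1 (R): throw ball2 h=4 -> lands@5:R; in-air after throw: [b2@5:R b1@6:L]
Beat 2 (L): throw ball3 h=5 -> lands@7:R; in-air after throw: [b2@5:R b1@6:L b3@7:R]
Beat 3 (R): throw ball4 h=5 -> lands@8:L; in-air after throw: [b2@5:R b1@6:L b3@7:R b4@8:L]
Beat 4 (L): throw ball5 h=6 -> lands@10:L; in-air after throw: [b2@5:R b1@6:L b3@7:R b4@8:L b5@10:L]
Beat 5 (R): throw ball2 h=4 -> lands@9:R; in-air after throw: [b1@6:L b3@7:R b4@8:L b2@9:R b5@10:L]
Beat 6 (L): throw ball1 h=5 -> lands@11:R; in-air after throw: [b3@7:R b4@8:L b2@9:R b5@10:L b1@11:R]
Beat 7 (R): throw ball3 h=5 -> lands@12:L; in-air after throw: [b4@8:L b2@9:R b5@10:L b1@11:R b3@12:L]
Beat 8 (L): throw ball4 h=6 -> lands@14:L; in-air after throw: [b2@9:R b5@10:L b1@11:R b3@12:L b4@14:L]
Beat 9 (R): throw ball2 h=4 -> lands@13:R; in-air after throw: [b5@10:L b1@11:R b3@12:L b2@13:R b4@14:L]
Beat 10 (L): throw ball5 h=5 -> lands@15:R; in-air after throw: [b1@11:R b3@12:L b2@13:R b4@14:L b5@15:R]
Beat 11 (R): throw ball1 h=5 -> lands@16:L; in-air after throw: [b3@12:L b2@13:R b4@14:L b5@15:R b1@16:L]
Beat 12 (L): throw ball3 h=6 -> lands@18:L; in-air after throw: [b2@13:R b4@14:L b5@15:R b1@16:L b3@18:L]
Ball 3: thrown@2 h=5 -> first land @7; rethrown@7 h=5 -> second land @12

Answer: 7 12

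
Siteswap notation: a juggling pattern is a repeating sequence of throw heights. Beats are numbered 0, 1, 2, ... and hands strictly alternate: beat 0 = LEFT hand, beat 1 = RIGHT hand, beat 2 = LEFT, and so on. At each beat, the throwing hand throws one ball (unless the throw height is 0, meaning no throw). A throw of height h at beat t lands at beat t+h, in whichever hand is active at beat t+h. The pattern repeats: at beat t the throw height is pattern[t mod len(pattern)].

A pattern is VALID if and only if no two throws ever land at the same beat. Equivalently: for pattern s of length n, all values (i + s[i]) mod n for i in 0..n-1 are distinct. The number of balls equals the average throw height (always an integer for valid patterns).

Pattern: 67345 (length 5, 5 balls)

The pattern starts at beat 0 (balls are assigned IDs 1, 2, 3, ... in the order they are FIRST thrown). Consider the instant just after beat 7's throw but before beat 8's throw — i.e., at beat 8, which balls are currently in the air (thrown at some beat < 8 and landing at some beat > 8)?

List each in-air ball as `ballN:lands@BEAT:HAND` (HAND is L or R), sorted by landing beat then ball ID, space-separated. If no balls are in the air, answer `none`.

Beat 0 (L): throw ball1 h=6 -> lands@6:L; in-air after throw: [b1@6:L]
Beat 1 (R): throw ball2 h=7 -> lands@8:L; in-air after throw: [b1@6:L b2@8:L]
Beat 2 (L): throw ball3 h=3 -> lands@5:R; in-air after throw: [b3@5:R b1@6:L b2@8:L]
Beat 3 (R): throw ball4 h=4 -> lands@7:R; in-air after throw: [b3@5:R b1@6:L b4@7:R b2@8:L]
Beat 4 (L): throw ball5 h=5 -> lands@9:R; in-air after throw: [b3@5:R b1@6:L b4@7:R b2@8:L b5@9:R]
Beat 5 (R): throw ball3 h=6 -> lands@11:R; in-air after throw: [b1@6:L b4@7:R b2@8:L b5@9:R b3@11:R]
Beat 6 (L): throw ball1 h=7 -> lands@13:R; in-air after throw: [b4@7:R b2@8:L b5@9:R b3@11:R b1@13:R]
Beat 7 (R): throw ball4 h=3 -> lands@10:L; in-air after throw: [b2@8:L b5@9:R b4@10:L b3@11:R b1@13:R]
Beat 8 (L): throw ball2 h=4 -> lands@12:L; in-air after throw: [b5@9:R b4@10:L b3@11:R b2@12:L b1@13:R]

Answer: ball5:lands@9:R ball4:lands@10:L ball3:lands@11:R ball1:lands@13:R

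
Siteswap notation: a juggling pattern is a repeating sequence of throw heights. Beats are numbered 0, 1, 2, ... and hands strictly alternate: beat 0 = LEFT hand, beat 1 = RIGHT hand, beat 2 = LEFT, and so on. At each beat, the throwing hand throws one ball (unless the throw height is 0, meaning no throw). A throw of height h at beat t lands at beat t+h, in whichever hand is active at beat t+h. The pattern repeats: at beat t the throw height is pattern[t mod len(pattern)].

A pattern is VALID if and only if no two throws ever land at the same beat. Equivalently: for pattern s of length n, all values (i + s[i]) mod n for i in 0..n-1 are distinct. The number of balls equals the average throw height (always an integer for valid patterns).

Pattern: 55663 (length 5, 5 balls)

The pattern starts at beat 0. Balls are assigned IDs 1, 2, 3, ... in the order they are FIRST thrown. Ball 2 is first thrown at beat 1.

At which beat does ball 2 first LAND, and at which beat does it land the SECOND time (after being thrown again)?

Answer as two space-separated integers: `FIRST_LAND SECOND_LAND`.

Beat 0 (L): throw ball1 h=5 -> lands@5:R; in-air after throw: [b1@5:R]
Beat 1 (R): throw ball2 h=5 -> lands@6:L; in-air after throw: [b1@5:R b2@6:L]
Beat 2 (L): throw ball3 h=6 -> lands@8:L; in-air after throw: [b1@5:R b2@6:L b3@8:L]
Beat 3 (R): throw ball4 h=6 -> lands@9:R; in-air after throw: [b1@5:R b2@6:L b3@8:L b4@9:R]
Beat 4 (L): throw ball5 h=3 -> lands@7:R; in-air after throw: [b1@5:R b2@6:L b5@7:R b3@8:L b4@9:R]
Beat 5 (R): throw ball1 h=5 -> lands@10:L; in-air after throw: [b2@6:L b5@7:R b3@8:L b4@9:R b1@10:L]
Beat 6 (L): throw ball2 h=5 -> lands@11:R; in-air after throw: [b5@7:R b3@8:L b4@9:R b1@10:L b2@11:R]
Beat 7 (R): throw ball5 h=6 -> lands@13:R; in-air after throw: [b3@8:L b4@9:R b1@10:L b2@11:R b5@13:R]
Beat 8 (L): throw ball3 h=6 -> lands@14:L; in-air after throw: [b4@9:R b1@10:L b2@11:R b5@13:R b3@14:L]
Beat 9 (R): throw ball4 h=3 -> lands@12:L; in-air after throw: [b1@10:L b2@11:R b4@12:L b5@13:R b3@14:L]
Beat 10 (L): throw ball1 h=5 -> lands@15:R; in-air after throw: [b2@11:R b4@12:L b5@13:R b3@14:L b1@15:R]
Beat 11 (R): throw ball2 h=5 -> lands@16:L; in-air after throw: [b4@12:L b5@13:R b3@14:L b1@15:R b2@16:L]
Ball 2: thrown@1 h=5 -> first land @6; rethrown@6 h=5 -> second land @11

Answer: 6 11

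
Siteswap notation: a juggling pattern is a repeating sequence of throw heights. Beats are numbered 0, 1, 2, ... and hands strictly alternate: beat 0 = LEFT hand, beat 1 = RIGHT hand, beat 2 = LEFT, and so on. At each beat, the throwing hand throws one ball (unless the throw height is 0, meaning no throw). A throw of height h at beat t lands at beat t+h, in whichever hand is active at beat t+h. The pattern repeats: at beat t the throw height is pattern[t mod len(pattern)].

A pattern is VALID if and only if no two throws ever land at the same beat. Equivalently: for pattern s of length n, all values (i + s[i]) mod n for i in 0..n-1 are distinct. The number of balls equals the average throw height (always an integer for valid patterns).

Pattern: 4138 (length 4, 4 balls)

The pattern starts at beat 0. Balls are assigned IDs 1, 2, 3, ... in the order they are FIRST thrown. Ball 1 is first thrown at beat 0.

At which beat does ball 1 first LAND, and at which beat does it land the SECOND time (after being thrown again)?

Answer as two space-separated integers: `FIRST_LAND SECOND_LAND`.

Answer: 4 8

Derivation:
Beat 0 (L): throw ball1 h=4 -> lands@4:L; in-air after throw: [b1@4:L]
Beat 1 (R): throw ball2 h=1 -> lands@2:L; in-air after throw: [b2@2:L b1@4:L]
Beat 2 (L): throw ball2 h=3 -> lands@5:R; in-air after throw: [b1@4:L b2@5:R]
Beat 3 (R): throw ball3 h=8 -> lands@11:R; in-air after throw: [b1@4:L b2@5:R b3@11:R]
Beat 4 (L): throw ball1 h=4 -> lands@8:L; in-air after throw: [b2@5:R b1@8:L b3@11:R]
Beat 5 (R): throw ball2 h=1 -> lands@6:L; in-air after throw: [b2@6:L b1@8:L b3@11:R]
Beat 6 (L): throw ball2 h=3 -> lands@9:R; in-air after throw: [b1@8:L b2@9:R b3@11:R]
Beat 7 (R): throw ball4 h=8 -> lands@15:R; in-air after throw: [b1@8:L b2@9:R b3@11:R b4@15:R]
Beat 8 (L): throw ball1 h=4 -> lands@12:L; in-air after throw: [b2@9:R b3@11:R b1@12:L b4@15:R]
Ball 1: thrown@0 h=4 -> first land @4; rethrown@4 h=4 -> second land @8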